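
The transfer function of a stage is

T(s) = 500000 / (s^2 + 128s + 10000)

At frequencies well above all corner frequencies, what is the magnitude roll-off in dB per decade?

-40 dB/decade

Each pole contributes −20 dB/decade at high frequency; each zero contributes +20 dB/decade.
Net: 0 zero(s) − 2 pole(s) → -40 dB/decade.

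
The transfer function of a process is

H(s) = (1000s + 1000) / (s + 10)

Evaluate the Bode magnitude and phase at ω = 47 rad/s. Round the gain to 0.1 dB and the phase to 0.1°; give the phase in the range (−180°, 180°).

59.8 dB, 10.8°

Substitute s = j47:
Numerator: 1000(j47) + 1000 = 1000 + j47000
Denominator: (j47) + 10 = 10 + j47
|N| = √(1000² + 47000²) ≈ 47011, ∠N ≈ 88.78°
|D| = √(10² + 47²) ≈ 48.052, ∠D ≈ 77.99°
|H| = 47011 / 48.052 ≈ 978.34
Gain = 20 log₁₀(978.34) ≈ 59.81 dB
∠H = 88.78° − 77.99° = 10.79°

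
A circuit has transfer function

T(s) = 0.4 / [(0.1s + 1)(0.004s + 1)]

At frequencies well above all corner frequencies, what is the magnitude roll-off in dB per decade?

-40 dB/decade

Each pole contributes −20 dB/decade at high frequency; each zero contributes +20 dB/decade.
Net: 0 zero(s) − 2 pole(s) → -40 dB/decade.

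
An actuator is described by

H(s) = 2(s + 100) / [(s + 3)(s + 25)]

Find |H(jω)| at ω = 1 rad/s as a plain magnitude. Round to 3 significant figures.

2.53

At s = jω = j1:
zero (s+100): 100 + j1 → |·| = √(100²+1²) = √10001 ≈ 100, ∠ = arctan(1/100) ≈ 0.57°
pole (s+3): 3 + j1 → |·| = √(3²+1²) = √10 ≈ 3.1623, ∠ = arctan(1/3) ≈ 18.43°
pole (s+25): 25 + j1 → |·| = √(25²+1²) = √626 ≈ 25.02, ∠ = arctan(1/25) ≈ 2.29°
|H| = 2 · 100 / 79.121 ≈ 2.5278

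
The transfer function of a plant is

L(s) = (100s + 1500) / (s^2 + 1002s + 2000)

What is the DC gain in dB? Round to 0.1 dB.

-2.5 dB

L(0) = 1500 / 2000 = 0.75
20 log₁₀(0.75) ≈ -2.50 dB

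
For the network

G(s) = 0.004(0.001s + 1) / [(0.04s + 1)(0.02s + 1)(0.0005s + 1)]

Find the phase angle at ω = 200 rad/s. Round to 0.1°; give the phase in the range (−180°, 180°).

-153.2°

At ω = 200 rad/s:
zero (1 + j200·0.001) = 1 + j0.2 → |·| ≈ 1.0198, ∠ ≈ 11.31°
pole (1 + j200·0.04) = 1 + j8 → |·| ≈ 8.0623, ∠ ≈ 82.87°
pole (1 + j200·0.02) = 1 + j4 → |·| ≈ 4.1231, ∠ ≈ 75.96°
pole (1 + j200·0.0005) = 1 + j0.1 → |·| ≈ 1.005, ∠ ≈ 5.71°
∠G = (11.31°) − (82.87° + 75.96° + 5.71°) = -153.23°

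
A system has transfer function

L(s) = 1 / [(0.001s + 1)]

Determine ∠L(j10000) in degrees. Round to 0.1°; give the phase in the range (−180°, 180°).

At ω = 10000 rad/s:
pole (1 + j10000·0.001) = 1 + j10 → |·| ≈ 10.05, ∠ ≈ 84.29°
∠L = (0°) − (84.29°) = -84.29°

-84.3°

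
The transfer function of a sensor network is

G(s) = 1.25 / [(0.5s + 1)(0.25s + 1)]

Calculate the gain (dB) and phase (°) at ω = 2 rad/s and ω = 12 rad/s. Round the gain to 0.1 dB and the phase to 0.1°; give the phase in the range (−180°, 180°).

ω = 2: -2.0 dB, -71.6°; ω = 12: -23.7 dB, -152.1°

At ω = 2 rad/s:
pole (1 + j2·0.5) = 1 + j1 → |·| ≈ 1.4142, ∠ ≈ 45.00°
pole (1 + j2·0.25) = 1 + j0.5 → |·| ≈ 1.118, ∠ ≈ 26.57°
|G| = 1.25 · 1 / (1.4142 · 1.118) ≈ 0.7906
Gain = 20 log₁₀(0.7906) ≈ -2.04 dB
∠G = (0°) − (45.00° + 26.57°) = -71.57°

At ω = 12 rad/s:
pole (1 + j12·0.5) = 1 + j6 → |·| ≈ 6.0828, ∠ ≈ 80.54°
pole (1 + j12·0.25) = 1 + j3 → |·| ≈ 3.1623, ∠ ≈ 71.57°
|G| = 1.25 · 1 / (6.0828 · 3.1623) ≈ 0.064984
Gain = 20 log₁₀(0.064984) ≈ -23.74 dB
∠G = (0°) − (80.54° + 71.57°) = -152.11°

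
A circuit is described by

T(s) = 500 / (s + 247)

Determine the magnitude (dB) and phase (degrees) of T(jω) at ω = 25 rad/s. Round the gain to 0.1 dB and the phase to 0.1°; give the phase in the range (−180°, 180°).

Substitute s = j25:
Numerator: 500 = 500 + j0
Denominator: (j25) + 247 = 247 + j25
|N| = √(500² + 0²) ≈ 500, ∠N ≈ 0.00°
|D| = √(247² + 25²) ≈ 248.26, ∠D ≈ 5.78°
|T| = 500 / 248.26 ≈ 2.014
Gain = 20 log₁₀(2.014) ≈ 6.08 dB
∠T = 0.00° − 5.78° = -5.78°

6.1 dB, -5.8°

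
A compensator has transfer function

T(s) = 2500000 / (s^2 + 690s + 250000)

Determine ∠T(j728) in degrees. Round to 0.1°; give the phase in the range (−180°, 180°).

At s = jω = j728:
quadratic: (j728)² + 690·j728 + 250000 = -279984 + j502320 → |·| ≈ 5.7508e+05, ∠ ≈ 119.13°
∠T = 0.00° − 119.13° = -119.13°

-119.1°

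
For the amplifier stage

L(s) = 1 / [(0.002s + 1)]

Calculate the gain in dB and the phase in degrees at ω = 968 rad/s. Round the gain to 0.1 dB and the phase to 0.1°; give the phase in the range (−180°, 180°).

-6.8 dB, -62.7°

At ω = 968 rad/s:
pole (1 + j968·0.002) = 1 + j1.936 → |·| ≈ 2.179, ∠ ≈ 62.68°
|L| = 1 · 1 / (2.179) ≈ 0.45893
Gain = 20 log₁₀(0.45893) ≈ -6.77 dB
∠L = (0°) − (62.68°) = -62.68°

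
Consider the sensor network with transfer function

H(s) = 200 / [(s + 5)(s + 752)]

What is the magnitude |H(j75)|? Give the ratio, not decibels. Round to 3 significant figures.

0.00352

At s = jω = j75:
pole (s+5): 5 + j75 → |·| = √(5²+75²) = √5650 ≈ 75.166, ∠ = arctan(75/5) ≈ 86.19°
pole (s+752): 752 + j75 → |·| = √(752²+75²) = √571129 ≈ 755.73, ∠ = arctan(75/752) ≈ 5.70°
|H| = 200 / 56805 ≈ 0.0035208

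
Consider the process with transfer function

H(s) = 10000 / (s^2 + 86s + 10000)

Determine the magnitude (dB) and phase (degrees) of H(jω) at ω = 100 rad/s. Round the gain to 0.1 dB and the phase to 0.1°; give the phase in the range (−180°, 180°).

At s = jω = j100:
quadratic: (j100)² + 86·j100 + 10000 = 0 + j8600 → |·| ≈ 8600, ∠ ≈ 90.00°
|H| = 10000 / 8600 ≈ 1.1628
Gain = 20 log₁₀(1.1628) ≈ 1.31 dB
∠H = 0.00° − 90.00° = -90.00°

1.3 dB, -90.0°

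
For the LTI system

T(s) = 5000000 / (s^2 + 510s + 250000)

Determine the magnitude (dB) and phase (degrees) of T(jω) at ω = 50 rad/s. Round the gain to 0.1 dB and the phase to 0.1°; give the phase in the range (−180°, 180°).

26.1 dB, -5.9°

At s = jω = j50:
quadratic: (j50)² + 510·j50 + 250000 = 247500 + j25500 → |·| ≈ 2.4881e+05, ∠ ≈ 5.88°
|T| = 5000000 / 2.4881e+05 ≈ 20.096
Gain = 20 log₁₀(20.096) ≈ 26.06 dB
∠T = 0.00° − 5.88° = -5.88°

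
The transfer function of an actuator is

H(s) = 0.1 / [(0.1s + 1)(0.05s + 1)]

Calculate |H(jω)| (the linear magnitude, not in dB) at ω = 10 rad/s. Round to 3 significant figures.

At ω = 10 rad/s:
pole (1 + j10·0.1) = 1 + j1 → |·| ≈ 1.4142, ∠ ≈ 45.00°
pole (1 + j10·0.05) = 1 + j0.5 → |·| ≈ 1.118, ∠ ≈ 26.57°
|H| = 0.1 · 1 / (1.4142 · 1.118) ≈ 0.063248

0.0632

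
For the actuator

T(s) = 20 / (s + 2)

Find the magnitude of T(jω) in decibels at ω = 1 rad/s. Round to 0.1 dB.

Substitute s = j1:
Numerator: 20 = 20 + j0
Denominator: (j1) + 2 = 2 + j1
|N| = √(20² + 0²) ≈ 20, ∠N ≈ 0.00°
|D| = √(2² + 1²) ≈ 2.2361, ∠D ≈ 26.57°
|T| = 20 / 2.2361 ≈ 8.9441
Gain = 20 log₁₀(8.9441) ≈ 19.03 dB

19.0 dB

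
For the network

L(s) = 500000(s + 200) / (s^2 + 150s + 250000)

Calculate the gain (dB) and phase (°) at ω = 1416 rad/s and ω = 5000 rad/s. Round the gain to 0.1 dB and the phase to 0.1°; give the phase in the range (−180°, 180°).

At s = jω = j1416:
zero (s+200): 200 + j1416 → |·| = √(200²+1416²) = √2045056 ≈ 1430.1, ∠ = arctan(1416/200) ≈ 81.96°
quadratic: (j1416)² + 150·j1416 + 250000 = -1755056 + j212400 → |·| ≈ 1.7679e+06, ∠ ≈ 173.10°
|L| = 500000 · 1430.1 / 1.7679e+06 ≈ 404.46
Gain = 20 log₁₀(404.46) ≈ 52.14 dB
∠L = 81.96° − 173.10° = -91.14°

At s = jω = j5000:
zero (s+200): 200 + j5000 → |·| = √(200²+5000²) = √25040000 ≈ 5004, ∠ = arctan(5000/200) ≈ 87.71°
quadratic: (j5000)² + 150·j5000 + 250000 = -24750000 + j750000 → |·| ≈ 2.4761e+07, ∠ ≈ 178.26°
|L| = 500000 · 5004 / 2.4761e+07 ≈ 101.05
Gain = 20 log₁₀(101.05) ≈ 40.09 dB
∠L = 87.71° − 178.26° = -90.55°

ω = 1416: 52.1 dB, -91.1°; ω = 5000: 40.1 dB, -90.6°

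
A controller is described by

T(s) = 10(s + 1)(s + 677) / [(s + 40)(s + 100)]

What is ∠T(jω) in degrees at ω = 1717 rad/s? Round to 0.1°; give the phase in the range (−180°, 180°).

At s = jω = j1717:
zero (s+1): 1 + j1717 → |·| = √(1²+1717²) = √2948090 ≈ 1717, ∠ = arctan(1717/1) ≈ 89.97°
zero (s+677): 677 + j1717 → |·| = √(677²+1717²) = √3406418 ≈ 1845.6, ∠ = arctan(1717/677) ≈ 68.48°
pole (s+40): 40 + j1717 → |·| = √(40²+1717²) = √2949689 ≈ 1717.5, ∠ = arctan(1717/40) ≈ 88.67°
pole (s+100): 100 + j1717 → |·| = √(100²+1717²) = √2958089 ≈ 1719.9, ∠ = arctan(1717/100) ≈ 86.67°
∠T = 158.45° − 175.34° = -16.89°

-16.9°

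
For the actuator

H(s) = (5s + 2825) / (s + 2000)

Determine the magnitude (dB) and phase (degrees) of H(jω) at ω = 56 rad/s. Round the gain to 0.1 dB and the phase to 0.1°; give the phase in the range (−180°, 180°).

3.0 dB, 4.1°

Substitute s = j56:
Numerator: 5(j56) + 2825 = 2825 + j280
Denominator: (j56) + 2000 = 2000 + j56
|N| = √(2825² + 280²) ≈ 2838.8, ∠N ≈ 5.66°
|D| = √(2000² + 56²) ≈ 2000.8, ∠D ≈ 1.60°
|H| = 2838.8 / 2000.8 ≈ 1.4188
Gain = 20 log₁₀(1.4188) ≈ 3.04 dB
∠H = 5.66° − 1.60° = 4.06°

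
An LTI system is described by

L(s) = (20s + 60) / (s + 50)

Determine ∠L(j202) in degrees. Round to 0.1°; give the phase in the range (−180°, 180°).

13.1°

Substitute s = j202:
Numerator: 20(j202) + 60 = 60 + j4040
Denominator: (j202) + 50 = 50 + j202
|N| = √(60² + 4040²) ≈ 4040.4, ∠N ≈ 89.15°
|D| = √(50² + 202²) ≈ 208.1, ∠D ≈ 76.10°
∠L = 89.15° − 76.10° = 13.05°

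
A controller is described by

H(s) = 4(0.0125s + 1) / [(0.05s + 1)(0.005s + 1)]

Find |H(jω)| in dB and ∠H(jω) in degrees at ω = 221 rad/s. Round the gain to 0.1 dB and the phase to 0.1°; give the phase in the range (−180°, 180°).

-3.0 dB, -62.6°

At ω = 221 rad/s:
zero (1 + j221·0.0125) = 1 + j2.7625 → |·| ≈ 2.9379, ∠ ≈ 70.10°
pole (1 + j221·0.05) = 1 + j11.05 → |·| ≈ 11.095, ∠ ≈ 84.83°
pole (1 + j221·0.005) = 1 + j1.105 → |·| ≈ 1.4903, ∠ ≈ 47.86°
|H| = 4 · 2.9379 / (11.095 · 1.4903) ≈ 0.71072
Gain = 20 log₁₀(0.71072) ≈ -2.97 dB
∠H = (70.10°) − (84.83° + 47.86°) = -62.59°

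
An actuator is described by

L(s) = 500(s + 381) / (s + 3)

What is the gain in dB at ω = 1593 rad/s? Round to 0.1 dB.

54.2 dB

At s = jω = j1593:
zero (s+381): 381 + j1593 → |·| = √(381²+1593²) = √2682810 ≈ 1637.9, ∠ = arctan(1593/381) ≈ 76.55°
pole (s+3): 3 + j1593 → |·| = √(3²+1593²) = √2537658 ≈ 1593, ∠ = arctan(1593/3) ≈ 89.89°
|L| = 500 · 1637.9 / 1593 ≈ 514.09
Gain = 20 log₁₀(514.09) ≈ 54.22 dB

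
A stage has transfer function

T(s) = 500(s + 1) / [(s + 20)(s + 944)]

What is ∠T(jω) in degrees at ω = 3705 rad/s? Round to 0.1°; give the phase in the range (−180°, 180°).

At s = jω = j3705:
zero (s+1): 1 + j3705 → |·| = √(1²+3705²) = √13727026 ≈ 3705, ∠ = arctan(3705/1) ≈ 89.98°
pole (s+20): 20 + j3705 → |·| = √(20²+3705²) = √13727425 ≈ 3705.1, ∠ = arctan(3705/20) ≈ 89.69°
pole (s+944): 944 + j3705 → |·| = √(944²+3705²) = √14618161 ≈ 3823.4, ∠ = arctan(3705/944) ≈ 75.71°
∠T = 89.98° − 165.40° = -75.42°

-75.4°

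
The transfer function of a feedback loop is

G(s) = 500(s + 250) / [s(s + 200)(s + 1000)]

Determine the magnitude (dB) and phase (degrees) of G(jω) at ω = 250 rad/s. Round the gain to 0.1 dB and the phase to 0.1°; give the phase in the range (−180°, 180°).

At s = jω = j250:
zero (s+250): 250 + j250 → |·| = √(250²+250²) = √125000 ≈ 353.55, ∠ = arctan(250/250) ≈ 45.00°
pole (s+200): 200 + j250 → |·| = √(200²+250²) = √102500 ≈ 320.16, ∠ = arctan(250/200) ≈ 51.34°
pole (s+1000): 1000 + j250 → |·| = √(1000²+250²) = √1062500 ≈ 1030.8, ∠ = arctan(250/1000) ≈ 14.04°
pole at origin: |s| = 250, ∠ = 90.00° (in denominator)
|G| = 500 · 353.55 / 8.2505e+07 ≈ 0.0021426
Gain = 20 log₁₀(0.0021426) ≈ -53.38 dB
∠G = 45.00° − 155.38° = -110.38°

-53.4 dB, -110.4°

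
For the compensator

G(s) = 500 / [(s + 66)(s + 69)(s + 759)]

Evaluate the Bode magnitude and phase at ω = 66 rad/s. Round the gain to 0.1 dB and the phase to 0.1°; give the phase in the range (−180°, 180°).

At s = jω = j66:
pole (s+66): 66 + j66 → |·| = √(66²+66²) = √8712 ≈ 93.338, ∠ = arctan(66/66) ≈ 45.00°
pole (s+69): 69 + j66 → |·| = √(69²+66²) = √9117 ≈ 95.483, ∠ = arctan(66/69) ≈ 43.73°
pole (s+759): 759 + j66 → |·| = √(759²+66²) = √580437 ≈ 761.86, ∠ = arctan(66/759) ≈ 4.97°
|G| = 500 / 6.7898e+06 ≈ 7.364e-05
Gain = 20 log₁₀(7.364e-05) ≈ -82.66 dB
∠G = 0.00° − 93.70° = -93.70°

-82.7 dB, -93.7°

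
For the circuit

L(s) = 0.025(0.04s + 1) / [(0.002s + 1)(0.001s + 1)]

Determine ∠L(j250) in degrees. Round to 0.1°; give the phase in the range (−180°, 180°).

43.7°

At ω = 250 rad/s:
zero (1 + j250·0.04) = 1 + j10 → |·| ≈ 10.05, ∠ ≈ 84.29°
pole (1 + j250·0.002) = 1 + j0.5 → |·| ≈ 1.118, ∠ ≈ 26.57°
pole (1 + j250·0.001) = 1 + j0.25 → |·| ≈ 1.0308, ∠ ≈ 14.04°
∠L = (84.29°) − (26.57° + 14.04°) = 43.68°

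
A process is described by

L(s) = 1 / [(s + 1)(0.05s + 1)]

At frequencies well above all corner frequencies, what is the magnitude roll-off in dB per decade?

Each pole contributes −20 dB/decade at high frequency; each zero contributes +20 dB/decade.
Net: 0 zero(s) − 2 pole(s) → -40 dB/decade.

-40 dB/decade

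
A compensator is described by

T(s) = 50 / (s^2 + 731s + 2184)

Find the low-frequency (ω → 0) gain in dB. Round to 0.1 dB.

-32.8 dB

T(0) = 50 / 2184 ≈ 0.022894
20 log₁₀(0.022894) ≈ -32.81 dB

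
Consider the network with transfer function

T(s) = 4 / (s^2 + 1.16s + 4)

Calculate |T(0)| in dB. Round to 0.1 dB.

0.0 dB

T(0) = 4 / 4 = 1
20 log₁₀(1) ≈ 0.00 dB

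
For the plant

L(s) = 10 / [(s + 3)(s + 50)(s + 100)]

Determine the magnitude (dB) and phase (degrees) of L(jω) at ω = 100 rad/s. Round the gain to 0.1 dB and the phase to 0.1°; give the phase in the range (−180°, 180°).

At s = jω = j100:
pole (s+3): 3 + j100 → |·| = √(3²+100²) = √10009 ≈ 100.04, ∠ = arctan(100/3) ≈ 88.28°
pole (s+50): 50 + j100 → |·| = √(50²+100²) = √12500 ≈ 111.8, ∠ = arctan(100/50) ≈ 63.43°
pole (s+100): 100 + j100 → |·| = √(100²+100²) = √20000 ≈ 141.42, ∠ = arctan(100/100) ≈ 45.00°
|L| = 10 / 1.5817e+06 ≈ 6.3223e-06
Gain = 20 log₁₀(6.3223e-06) ≈ -103.98 dB
∠L = 0.00° − 196.71° = -196.71° ≡ 163.29° (principal value)

-104.0 dB, 163.3°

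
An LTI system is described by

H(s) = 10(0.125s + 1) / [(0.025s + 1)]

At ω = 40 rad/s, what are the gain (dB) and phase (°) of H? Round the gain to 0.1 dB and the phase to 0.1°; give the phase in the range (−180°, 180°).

31.1 dB, 33.7°

At ω = 40 rad/s:
zero (1 + j40·0.125) = 1 + j5 → |·| ≈ 5.099, ∠ ≈ 78.69°
pole (1 + j40·0.025) = 1 + j1 → |·| ≈ 1.4142, ∠ ≈ 45.00°
|H| = 10 · 5.099 / (1.4142) ≈ 36.056
Gain = 20 log₁₀(36.056) ≈ 31.14 dB
∠H = (78.69°) − (45.00°) = 33.69°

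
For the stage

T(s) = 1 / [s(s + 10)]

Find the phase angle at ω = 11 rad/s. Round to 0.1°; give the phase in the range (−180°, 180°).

At s = jω = j11:
pole (s+10): 10 + j11 → |·| = √(10²+11²) = √221 ≈ 14.866, ∠ = arctan(11/10) ≈ 47.73°
pole at origin: |s| = 11, ∠ = 90.00° (in denominator)
∠T = 0.00° − 137.73° = -137.73°

-137.7°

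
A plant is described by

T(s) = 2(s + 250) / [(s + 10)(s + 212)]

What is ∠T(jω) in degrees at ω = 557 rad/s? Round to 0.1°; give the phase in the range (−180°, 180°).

-92.3°

At s = jω = j557:
zero (s+250): 250 + j557 → |·| = √(250²+557²) = √372749 ≈ 610.53, ∠ = arctan(557/250) ≈ 65.83°
pole (s+10): 10 + j557 → |·| = √(10²+557²) = √310349 ≈ 557.09, ∠ = arctan(557/10) ≈ 88.97°
pole (s+212): 212 + j557 → |·| = √(212²+557²) = √355193 ≈ 595.98, ∠ = arctan(557/212) ≈ 69.16°
∠T = 65.83° − 158.13° = -92.30°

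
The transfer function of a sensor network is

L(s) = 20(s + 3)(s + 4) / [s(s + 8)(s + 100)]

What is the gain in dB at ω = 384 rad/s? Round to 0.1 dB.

-26.0 dB

At s = jω = j384:
zero (s+3): 3 + j384 → |·| = √(3²+384²) = √147465 ≈ 384.01, ∠ = arctan(384/3) ≈ 89.55°
zero (s+4): 4 + j384 → |·| = √(4²+384²) = √147472 ≈ 384.02, ∠ = arctan(384/4) ≈ 89.40°
pole (s+8): 8 + j384 → |·| = √(8²+384²) = √147520 ≈ 384.08, ∠ = arctan(384/8) ≈ 88.81°
pole (s+100): 100 + j384 → |·| = √(100²+384²) = √157456 ≈ 396.81, ∠ = arctan(384/100) ≈ 75.40°
pole at origin: |s| = 384, ∠ = 90.00° (in denominator)
|L| = 20 · 1.4747e+05 / 5.8524e+07 ≈ 0.050396
Gain = 20 log₁₀(0.050396) ≈ -25.95 dB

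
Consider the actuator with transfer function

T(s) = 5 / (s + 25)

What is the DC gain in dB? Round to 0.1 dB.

T(0) = 5 / 25 = 0.2
20 log₁₀(0.2) ≈ -13.98 dB

-14.0 dB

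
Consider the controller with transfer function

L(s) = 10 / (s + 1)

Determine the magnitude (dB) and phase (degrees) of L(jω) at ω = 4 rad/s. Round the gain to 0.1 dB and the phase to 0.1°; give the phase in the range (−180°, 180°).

At s = jω = j4:
pole (s+1): 1 + j4 → |·| = √(1²+4²) = √17 ≈ 4.1231, ∠ = arctan(4/1) ≈ 75.96°
|L| = 10 / 4.1231 ≈ 2.4254
Gain = 20 log₁₀(2.4254) ≈ 7.70 dB
∠L = 0.00° − 75.96° = -75.96°

7.7 dB, -76.0°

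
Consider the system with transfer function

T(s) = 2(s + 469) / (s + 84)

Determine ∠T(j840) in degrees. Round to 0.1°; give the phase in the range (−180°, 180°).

-23.5°

At s = jω = j840:
zero (s+469): 469 + j840 → |·| = √(469²+840²) = √925561 ≈ 962.06, ∠ = arctan(840/469) ≈ 60.82°
pole (s+84): 84 + j840 → |·| = √(84²+840²) = √712656 ≈ 844.19, ∠ = arctan(840/84) ≈ 84.29°
∠T = 60.82° − 84.29° = -23.47°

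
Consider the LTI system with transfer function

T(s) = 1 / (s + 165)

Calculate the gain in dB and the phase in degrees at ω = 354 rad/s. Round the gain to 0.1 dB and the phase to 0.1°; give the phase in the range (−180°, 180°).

-51.8 dB, -65.0°

At s = jω = j354:
pole (s+165): 165 + j354 → |·| = √(165²+354²) = √152541 ≈ 390.56, ∠ = arctan(354/165) ≈ 65.01°
|T| = 1 / 390.56 ≈ 0.0025604
Gain = 20 log₁₀(0.0025604) ≈ -51.83 dB
∠T = 0.00° − 65.01° = -65.01°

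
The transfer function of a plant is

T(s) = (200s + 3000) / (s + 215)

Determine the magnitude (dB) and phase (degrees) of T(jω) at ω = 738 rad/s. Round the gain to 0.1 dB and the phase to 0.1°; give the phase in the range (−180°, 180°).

45.7 dB, 15.1°

Substitute s = j738:
Numerator: 200(j738) + 3000 = 3000 + j147600
Denominator: (j738) + 215 = 215 + j738
|N| = √(3000² + 147600²) ≈ 1.4763e+05, ∠N ≈ 88.84°
|D| = √(215² + 738²) ≈ 768.68, ∠D ≈ 73.76°
|T| = 1.4763e+05 / 768.68 ≈ 192.06
Gain = 20 log₁₀(192.06) ≈ 45.67 dB
∠T = 88.84° − 73.76° = 15.08°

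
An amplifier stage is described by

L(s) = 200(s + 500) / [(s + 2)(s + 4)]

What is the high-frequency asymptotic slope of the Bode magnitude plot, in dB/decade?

Each pole contributes −20 dB/decade at high frequency; each zero contributes +20 dB/decade.
Net: 1 zero(s) − 2 pole(s) → -20 dB/decade.

-20 dB/decade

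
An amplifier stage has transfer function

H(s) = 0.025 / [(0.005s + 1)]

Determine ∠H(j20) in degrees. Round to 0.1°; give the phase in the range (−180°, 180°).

At ω = 20 rad/s:
pole (1 + j20·0.005) = 1 + j0.1 → |·| ≈ 1.005, ∠ ≈ 5.71°
∠H = (0°) − (5.71°) = -5.71°

-5.7°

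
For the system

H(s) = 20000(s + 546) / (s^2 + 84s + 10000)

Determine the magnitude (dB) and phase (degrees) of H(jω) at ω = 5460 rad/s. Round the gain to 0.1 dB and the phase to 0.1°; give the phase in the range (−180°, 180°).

11.3 dB, -94.8°

At s = jω = j5460:
zero (s+546): 546 + j5460 → |·| = √(546²+5460²) = √30109716 ≈ 5487.2, ∠ = arctan(5460/546) ≈ 84.29°
quadratic: (j5460)² + 84·j5460 + 10000 = -29801600 + j458640 → |·| ≈ 2.9805e+07, ∠ ≈ 179.12°
|H| = 20000 · 5487.2 / 2.9805e+07 ≈ 3.6821
Gain = 20 log₁₀(3.6821) ≈ 11.32 dB
∠H = 84.29° − 179.12° = -94.83°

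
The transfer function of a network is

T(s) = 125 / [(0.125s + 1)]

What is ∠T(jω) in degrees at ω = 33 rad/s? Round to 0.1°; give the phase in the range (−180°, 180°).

At ω = 33 rad/s:
pole (1 + j33·0.125) = 1 + j4.125 → |·| ≈ 4.2445, ∠ ≈ 76.37°
∠T = (0°) − (76.37°) = -76.37°

-76.4°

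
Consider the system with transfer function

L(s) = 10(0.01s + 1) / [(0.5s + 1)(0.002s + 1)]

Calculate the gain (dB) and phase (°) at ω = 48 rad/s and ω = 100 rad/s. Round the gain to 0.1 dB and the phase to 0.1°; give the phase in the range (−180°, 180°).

ω = 48: -6.8 dB, -67.5°; ω = 100: -11.1 dB, -55.2°

At ω = 48 rad/s:
zero (1 + j48·0.01) = 1 + j0.48 → |·| ≈ 1.1092, ∠ ≈ 25.64°
pole (1 + j48·0.5) = 1 + j24 → |·| ≈ 24.021, ∠ ≈ 87.61°
pole (1 + j48·0.002) = 1 + j0.096 → |·| ≈ 1.0046, ∠ ≈ 5.48°
|L| = 10 · 1.1092 / (24.021 · 1.0046) ≈ 0.45965
Gain = 20 log₁₀(0.45965) ≈ -6.75 dB
∠L = (25.64°) − (87.61° + 5.48°) = -67.45°

At ω = 100 rad/s:
zero (1 + j100·0.01) = 1 + j1 → |·| ≈ 1.4142, ∠ ≈ 45.00°
pole (1 + j100·0.5) = 1 + j50 → |·| ≈ 50.01, ∠ ≈ 88.85°
pole (1 + j100·0.002) = 1 + j0.2 → |·| ≈ 1.0198, ∠ ≈ 11.31°
|L| = 10 · 1.4142 / (50.01 · 1.0198) ≈ 0.27729
Gain = 20 log₁₀(0.27729) ≈ -11.14 dB
∠L = (45.00°) − (88.85° + 11.31°) = -55.16°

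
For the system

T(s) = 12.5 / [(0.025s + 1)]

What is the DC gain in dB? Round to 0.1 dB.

T(0) = 12.5 · 1 / 1 = 12.5
20 log₁₀(12.5) ≈ 21.94 dB

21.9 dB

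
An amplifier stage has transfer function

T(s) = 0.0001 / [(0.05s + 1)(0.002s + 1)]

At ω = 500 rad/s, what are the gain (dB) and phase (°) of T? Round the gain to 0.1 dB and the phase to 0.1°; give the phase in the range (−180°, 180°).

-111.0 dB, -132.7°

At ω = 500 rad/s:
pole (1 + j500·0.05) = 1 + j25 → |·| ≈ 25.02, ∠ ≈ 87.71°
pole (1 + j500·0.002) = 1 + j1 → |·| ≈ 1.4142, ∠ ≈ 45.00°
|T| = 0.0001 · 1 / (25.02 · 1.4142) ≈ 2.8262e-06
Gain = 20 log₁₀(2.8262e-06) ≈ -110.98 dB
∠T = (0°) − (87.71° + 45.00°) = -132.71°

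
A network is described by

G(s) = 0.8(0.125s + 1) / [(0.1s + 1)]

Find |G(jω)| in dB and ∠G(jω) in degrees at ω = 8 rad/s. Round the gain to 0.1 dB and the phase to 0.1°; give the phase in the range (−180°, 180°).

At ω = 8 rad/s:
zero (1 + j8·0.125) = 1 + j1 → |·| ≈ 1.4142, ∠ ≈ 45.00°
pole (1 + j8·0.1) = 1 + j0.8 → |·| ≈ 1.2806, ∠ ≈ 38.66°
|G| = 0.8 · 1.4142 / (1.2806) ≈ 0.88346
Gain = 20 log₁₀(0.88346) ≈ -1.08 dB
∠G = (45.00°) − (38.66°) = 6.34°

-1.1 dB, 6.3°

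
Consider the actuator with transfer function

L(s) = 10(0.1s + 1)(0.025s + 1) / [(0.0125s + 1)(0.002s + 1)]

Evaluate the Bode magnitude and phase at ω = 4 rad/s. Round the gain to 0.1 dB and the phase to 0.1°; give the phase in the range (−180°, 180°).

20.7 dB, 24.2°

At ω = 4 rad/s:
zero (1 + j4·0.1) = 1 + j0.4 → |·| ≈ 1.077, ∠ ≈ 21.80°
zero (1 + j4·0.025) = 1 + j0.1 → |·| ≈ 1.005, ∠ ≈ 5.71°
pole (1 + j4·0.0125) = 1 + j0.05 → |·| ≈ 1.0012, ∠ ≈ 2.86°
pole (1 + j4·0.002) = 1 + j0.008 → |·| ≈ 1, ∠ ≈ 0.46°
|L| = 10 · 1.077 · 1.005 / (1.0012 · 1) ≈ 10.811
Gain = 20 log₁₀(10.811) ≈ 20.68 dB
∠L = (21.80° + 5.71°) − (2.86° + 0.46°) = 24.19°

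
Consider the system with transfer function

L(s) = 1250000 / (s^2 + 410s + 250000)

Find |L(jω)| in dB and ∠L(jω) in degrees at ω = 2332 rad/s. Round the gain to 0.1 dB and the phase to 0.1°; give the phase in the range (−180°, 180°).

At s = jω = j2332:
quadratic: (j2332)² + 410·j2332 + 250000 = -5188224 + j956120 → |·| ≈ 5.2756e+06, ∠ ≈ 169.56°
|L| = 1250000 / 5.2756e+06 ≈ 0.23694
Gain = 20 log₁₀(0.23694) ≈ -12.51 dB
∠L = 0.00° − 169.56° = -169.56°

-12.5 dB, -169.6°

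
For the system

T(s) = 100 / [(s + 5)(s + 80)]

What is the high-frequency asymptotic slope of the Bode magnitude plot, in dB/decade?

Each pole contributes −20 dB/decade at high frequency; each zero contributes +20 dB/decade.
Net: 0 zero(s) − 2 pole(s) → -40 dB/decade.

-40 dB/decade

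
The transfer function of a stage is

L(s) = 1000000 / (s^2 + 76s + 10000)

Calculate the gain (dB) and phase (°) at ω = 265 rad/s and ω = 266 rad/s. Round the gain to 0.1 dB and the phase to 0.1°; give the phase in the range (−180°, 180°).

ω = 265: 23.9 dB, -161.5°; ω = 266: 23.9 dB, -161.6°

At s = jω = j265:
quadratic: (j265)² + 76·j265 + 10000 = -60225 + j20140 → |·| ≈ 63503, ∠ ≈ 161.51°
|L| = 1000000 / 63503 ≈ 15.747
Gain = 20 log₁₀(15.747) ≈ 23.94 dB
∠L = 0.00° − 161.51° = -161.51°

At s = jω = j266:
quadratic: (j266)² + 76·j266 + 10000 = -60756 + j20216 → |·| ≈ 64031, ∠ ≈ 161.60°
|L| = 1000000 / 64031 ≈ 15.617
Gain = 20 log₁₀(15.617) ≈ 23.87 dB
∠L = 0.00° − 161.60° = -161.60°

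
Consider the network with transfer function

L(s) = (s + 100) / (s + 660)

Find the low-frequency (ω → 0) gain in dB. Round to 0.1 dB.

-16.4 dB

L(0) = 100 / 660 ≈ 0.15152
20 log₁₀(0.15152) ≈ -16.39 dB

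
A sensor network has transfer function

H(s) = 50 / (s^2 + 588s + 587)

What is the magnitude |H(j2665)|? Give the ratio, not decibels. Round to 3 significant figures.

Substitute s = j2665:
Numerator: 50 = 50 + j0
Denominator: (j2665)^2 + 588(j2665) + 587 = -7101638 + j1567020
|N| = √(50² + 0²) ≈ 50, ∠N ≈ 0.00°
|D| = √(7101638² + 1567020²) ≈ 7.2725e+06, ∠D ≈ 167.56°
|H| = 50 / 7.2725e+06 ≈ 6.8752e-06

6.88e-06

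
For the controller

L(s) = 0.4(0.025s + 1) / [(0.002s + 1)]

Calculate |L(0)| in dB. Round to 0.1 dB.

-8.0 dB

L(0) = 0.4 · 1 / 1 = 0.4
20 log₁₀(0.4) ≈ -7.96 dB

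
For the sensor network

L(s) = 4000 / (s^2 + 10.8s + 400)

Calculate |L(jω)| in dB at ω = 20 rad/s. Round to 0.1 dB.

At s = jω = j20:
quadratic: (j20)² + 10.8·j20 + 400 = 0 + j216 → |·| ≈ 216, ∠ ≈ 90.00°
|L| = 4000 / 216 ≈ 18.519
Gain = 20 log₁₀(18.519) ≈ 25.35 dB

25.4 dB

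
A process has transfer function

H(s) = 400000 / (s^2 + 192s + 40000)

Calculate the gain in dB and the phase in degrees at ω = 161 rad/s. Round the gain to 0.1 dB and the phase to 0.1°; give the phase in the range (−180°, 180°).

21.4 dB, -65.5°

At s = jω = j161:
quadratic: (j161)² + 192·j161 + 40000 = 14079 + j30912 → |·| ≈ 33967, ∠ ≈ 65.51°
|H| = 400000 / 33967 ≈ 11.776
Gain = 20 log₁₀(11.776) ≈ 21.42 dB
∠H = 0.00° − 65.51° = -65.51°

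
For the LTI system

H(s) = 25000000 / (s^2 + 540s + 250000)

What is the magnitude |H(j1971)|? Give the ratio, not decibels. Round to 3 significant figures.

6.60

At s = jω = j1971:
quadratic: (j1971)² + 540·j1971 + 250000 = -3634841 + j1064340 → |·| ≈ 3.7875e+06, ∠ ≈ 163.68°
|H| = 25000000 / 3.7875e+06 ≈ 6.6007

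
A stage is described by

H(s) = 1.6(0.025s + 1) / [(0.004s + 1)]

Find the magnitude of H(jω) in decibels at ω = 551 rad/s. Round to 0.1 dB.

19.2 dB

At ω = 551 rad/s:
zero (1 + j551·0.025) = 1 + j13.775 → |·| ≈ 13.811, ∠ ≈ 85.85°
pole (1 + j551·0.004) = 1 + j2.204 → |·| ≈ 2.4203, ∠ ≈ 65.60°
|H| = 1.6 · 13.811 / (2.4203) ≈ 9.1301
Gain = 20 log₁₀(9.1301) ≈ 19.21 dB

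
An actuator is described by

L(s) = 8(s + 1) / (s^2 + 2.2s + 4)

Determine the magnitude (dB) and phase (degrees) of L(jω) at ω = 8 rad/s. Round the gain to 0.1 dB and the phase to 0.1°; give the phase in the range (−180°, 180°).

0.3 dB, -80.8°

At s = jω = j8:
zero (s+1): 1 + j8 → |·| = √(1²+8²) = √65 ≈ 8.0623, ∠ = arctan(8/1) ≈ 82.87°
quadratic: (j8)² + 2.2·j8 + 4 = -60 + j17.6 → |·| ≈ 62.528, ∠ ≈ 163.65°
|L| = 8 · 8.0623 / 62.528 ≈ 1.0315
Gain = 20 log₁₀(1.0315) ≈ 0.27 dB
∠L = 82.87° − 163.65° = -80.78°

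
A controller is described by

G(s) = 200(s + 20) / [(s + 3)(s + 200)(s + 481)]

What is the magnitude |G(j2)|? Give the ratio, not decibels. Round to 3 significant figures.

At s = jω = j2:
zero (s+20): 20 + j2 → |·| = √(20²+2²) = √404 ≈ 20.1, ∠ = arctan(2/20) ≈ 5.71°
pole (s+3): 3 + j2 → |·| = √(3²+2²) = √13 ≈ 3.6056, ∠ = arctan(2/3) ≈ 33.69°
pole (s+200): 200 + j2 → |·| = √(200²+2²) = √40004 ≈ 200.01, ∠ = arctan(2/200) ≈ 0.57°
pole (s+481): 481 + j2 → |·| = √(481²+2²) = √231365 ≈ 481, ∠ = arctan(2/481) ≈ 0.24°
|G| = 200 · 20.1 / 3.4688e+05 ≈ 0.011589

0.0116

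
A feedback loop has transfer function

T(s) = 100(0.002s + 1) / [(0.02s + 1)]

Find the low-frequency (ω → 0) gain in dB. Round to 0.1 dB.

40.0 dB

T(0) = 100 · 1 / 1 = 100
20 log₁₀(100) ≈ 40.00 dB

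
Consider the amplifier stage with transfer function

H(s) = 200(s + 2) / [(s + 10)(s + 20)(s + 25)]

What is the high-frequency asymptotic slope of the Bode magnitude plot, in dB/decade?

Each pole contributes −20 dB/decade at high frequency; each zero contributes +20 dB/decade.
Net: 1 zero(s) − 3 pole(s) → -40 dB/decade.

-40 dB/decade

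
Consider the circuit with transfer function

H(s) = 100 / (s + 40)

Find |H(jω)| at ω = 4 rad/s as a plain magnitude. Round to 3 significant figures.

2.49

At s = jω = j4:
pole (s+40): 40 + j4 → |·| = √(40²+4²) = √1616 ≈ 40.2, ∠ = arctan(4/40) ≈ 5.71°
|H| = 100 / 40.2 ≈ 2.4876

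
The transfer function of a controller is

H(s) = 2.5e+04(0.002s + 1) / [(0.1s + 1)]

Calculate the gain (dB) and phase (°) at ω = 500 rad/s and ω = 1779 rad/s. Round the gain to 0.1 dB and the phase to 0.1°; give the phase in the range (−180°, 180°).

ω = 500: 57.0 dB, -43.9°; ω = 1779: 54.3 dB, -15.4°

At ω = 500 rad/s:
zero (1 + j500·0.002) = 1 + j1 → |·| ≈ 1.4142, ∠ ≈ 45.00°
pole (1 + j500·0.1) = 1 + j50 → |·| ≈ 50.01, ∠ ≈ 88.85°
|H| = 2.5e+04 · 1.4142 / (50.01) ≈ 706.96
Gain = 20 log₁₀(706.96) ≈ 56.99 dB
∠H = (45.00°) − (88.85°) = -43.85°

At ω = 1779 rad/s:
zero (1 + j1779·0.002) = 1 + j3.558 → |·| ≈ 3.6959, ∠ ≈ 74.30°
pole (1 + j1779·0.1) = 1 + j177.9 → |·| ≈ 177.9, ∠ ≈ 89.68°
|H| = 2.5e+04 · 3.6959 / (177.9) ≈ 519.38
Gain = 20 log₁₀(519.38) ≈ 54.31 dB
∠H = (74.30°) − (89.68°) = -15.38°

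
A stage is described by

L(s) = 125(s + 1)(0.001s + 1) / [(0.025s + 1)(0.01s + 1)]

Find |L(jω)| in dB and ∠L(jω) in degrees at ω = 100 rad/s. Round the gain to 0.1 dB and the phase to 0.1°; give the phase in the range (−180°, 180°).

70.4 dB, -18.1°

At ω = 100 rad/s:
zero (1 + j100·1) = 1 + j100 → |·| ≈ 100, ∠ ≈ 89.43°
zero (1 + j100·0.001) = 1 + j0.1 → |·| ≈ 1.005, ∠ ≈ 5.71°
pole (1 + j100·0.025) = 1 + j2.5 → |·| ≈ 2.6926, ∠ ≈ 68.20°
pole (1 + j100·0.01) = 1 + j1 → |·| ≈ 1.4142, ∠ ≈ 45.00°
|L| = 125 · 100 · 1.005 / (2.6926 · 1.4142) ≈ 3299.1
Gain = 20 log₁₀(3299.1) ≈ 70.37 dB
∠L = (89.43° + 5.71°) − (68.20° + 45.00°) = -18.06°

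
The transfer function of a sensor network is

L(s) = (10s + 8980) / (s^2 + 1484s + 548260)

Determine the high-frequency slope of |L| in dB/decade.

Each pole contributes −20 dB/decade at high frequency; each zero contributes +20 dB/decade.
Net: 1 zero(s) − 2 pole(s) → -20 dB/decade.

-20 dB/decade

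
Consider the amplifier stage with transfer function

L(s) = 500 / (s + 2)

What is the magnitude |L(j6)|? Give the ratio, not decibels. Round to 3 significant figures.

79.1

Substitute s = j6:
Numerator: 500 = 500 + j0
Denominator: (j6) + 2 = 2 + j6
|N| = √(500² + 0²) ≈ 500, ∠N ≈ 0.00°
|D| = √(2² + 6²) ≈ 6.3246, ∠D ≈ 71.57°
|L| = 500 / 6.3246 ≈ 79.056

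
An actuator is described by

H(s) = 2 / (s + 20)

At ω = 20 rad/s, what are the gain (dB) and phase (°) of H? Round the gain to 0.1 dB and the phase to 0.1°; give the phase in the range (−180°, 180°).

-23.0 dB, -45.0°

At s = jω = j20:
pole (s+20): 20 + j20 → |·| = √(20²+20²) = √800 ≈ 28.284, ∠ = arctan(20/20) ≈ 45.00°
|H| = 2 / 28.284 ≈ 0.070711
Gain = 20 log₁₀(0.070711) ≈ -23.01 dB
∠H = 0.00° − 45.00° = -45.00°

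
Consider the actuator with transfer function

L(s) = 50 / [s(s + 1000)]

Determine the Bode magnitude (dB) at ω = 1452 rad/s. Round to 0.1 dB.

-94.2 dB

At s = jω = j1452:
pole (s+1000): 1000 + j1452 → |·| = √(1000²+1452²) = √3108304 ≈ 1763, ∠ = arctan(1452/1000) ≈ 55.44°
pole at origin: |s| = 1452, ∠ = 90.00° (in denominator)
|L| = 50 / 2.5599e+06 ≈ 1.9532e-05
Gain = 20 log₁₀(1.9532e-05) ≈ -94.19 dB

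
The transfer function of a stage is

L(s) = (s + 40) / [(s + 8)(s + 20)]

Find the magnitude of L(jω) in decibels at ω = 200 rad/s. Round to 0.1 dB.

-45.9 dB

At s = jω = j200:
zero (s+40): 40 + j200 → |·| = √(40²+200²) = √41600 ≈ 203.96, ∠ = arctan(200/40) ≈ 78.69°
pole (s+8): 8 + j200 → |·| = √(8²+200²) = √40064 ≈ 200.16, ∠ = arctan(200/8) ≈ 87.71°
pole (s+20): 20 + j200 → |·| = √(20²+200²) = √40400 ≈ 201, ∠ = arctan(200/20) ≈ 84.29°
|L| = 1 · 203.96 / 40232 ≈ 0.0050696
Gain = 20 log₁₀(0.0050696) ≈ -45.90 dB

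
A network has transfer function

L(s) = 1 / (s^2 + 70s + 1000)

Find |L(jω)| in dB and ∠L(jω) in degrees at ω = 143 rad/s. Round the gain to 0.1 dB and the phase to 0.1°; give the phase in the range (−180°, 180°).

-86.8 dB, -152.8°

Substitute s = j143:
Numerator: 1 = 1 + j0
Denominator: (j143)^2 + 70(j143) + 1000 = -19449 + j10010
|N| = √(1² + 0²) ≈ 1, ∠N ≈ 0.00°
|D| = √(19449² + 10010²) ≈ 21874, ∠D ≈ 152.77°
|L| = 1 / 21874 ≈ 4.5716e-05
Gain = 20 log₁₀(4.5716e-05) ≈ -86.80 dB
∠L = 0.00° − 152.77° = -152.77°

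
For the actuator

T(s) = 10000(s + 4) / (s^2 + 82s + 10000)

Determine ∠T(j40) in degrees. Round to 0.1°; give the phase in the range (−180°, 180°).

63.0°

At s = jω = j40:
zero (s+4): 4 + j40 → |·| = √(4²+40²) = √1616 ≈ 40.2, ∠ = arctan(40/4) ≈ 84.29°
quadratic: (j40)² + 82·j40 + 10000 = 8400 + j3280 → |·| ≈ 9017.7, ∠ ≈ 21.33°
∠T = 84.29° − 21.33° = 62.96°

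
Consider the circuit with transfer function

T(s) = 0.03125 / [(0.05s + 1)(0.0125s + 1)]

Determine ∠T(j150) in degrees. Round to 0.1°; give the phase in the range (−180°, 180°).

-144.3°

At ω = 150 rad/s:
pole (1 + j150·0.05) = 1 + j7.5 → |·| ≈ 7.5664, ∠ ≈ 82.41°
pole (1 + j150·0.0125) = 1 + j1.875 → |·| ≈ 2.125, ∠ ≈ 61.93°
∠T = (0°) − (82.41° + 61.93°) = -144.34°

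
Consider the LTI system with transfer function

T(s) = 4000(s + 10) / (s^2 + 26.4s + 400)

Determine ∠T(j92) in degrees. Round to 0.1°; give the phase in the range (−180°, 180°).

At s = jω = j92:
zero (s+10): 10 + j92 → |·| = √(10²+92²) = √8564 ≈ 92.542, ∠ = arctan(92/10) ≈ 83.80°
quadratic: (j92)² + 26.4·j92 + 400 = -8064 + j2428.8 → |·| ≈ 8421.8, ∠ ≈ 163.24°
∠T = 83.80° − 163.24° = -79.44°

-79.4°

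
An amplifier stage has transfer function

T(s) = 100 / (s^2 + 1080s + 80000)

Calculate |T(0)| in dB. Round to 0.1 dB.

T(0) = 100 / 80000 = 0.00125
20 log₁₀(0.00125) ≈ -58.06 dB

-58.1 dB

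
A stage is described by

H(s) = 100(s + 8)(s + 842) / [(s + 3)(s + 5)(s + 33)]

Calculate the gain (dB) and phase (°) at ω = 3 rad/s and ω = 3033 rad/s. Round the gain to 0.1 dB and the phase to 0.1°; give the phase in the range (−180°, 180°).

At s = jω = j3:
zero (s+8): 8 + j3 → |·| = √(8²+3²) = √73 ≈ 8.544, ∠ = arctan(3/8) ≈ 20.56°
zero (s+842): 842 + j3 → |·| = √(842²+3²) = √708973 ≈ 842.01, ∠ = arctan(3/842) ≈ 0.20°
pole (s+3): 3 + j3 → |·| = √(3²+3²) = √18 ≈ 4.2426, ∠ = arctan(3/3) ≈ 45.00°
pole (s+5): 5 + j3 → |·| = √(5²+3²) = √34 ≈ 5.831, ∠ = arctan(3/5) ≈ 30.96°
pole (s+33): 33 + j3 → |·| = √(33²+3²) = √1098 ≈ 33.136, ∠ = arctan(3/33) ≈ 5.19°
|H| = 100 · 7194.1 / 819.74 ≈ 877.61
Gain = 20 log₁₀(877.61) ≈ 58.87 dB
∠H = 20.76° − 81.15° = -60.39°

At s = jω = j3033:
zero (s+8): 8 + j3033 → |·| = √(8²+3033²) = √9199153 ≈ 3033, ∠ = arctan(3033/8) ≈ 89.85°
zero (s+842): 842 + j3033 → |·| = √(842²+3033²) = √9908053 ≈ 3147.7, ∠ = arctan(3033/842) ≈ 74.48°
pole (s+3): 3 + j3033 → |·| = √(3²+3033²) = √9199098 ≈ 3033, ∠ = arctan(3033/3) ≈ 89.94°
pole (s+5): 5 + j3033 → |·| = √(5²+3033²) = √9199114 ≈ 3033, ∠ = arctan(3033/5) ≈ 89.91°
pole (s+33): 33 + j3033 → |·| = √(33²+3033²) = √9200178 ≈ 3033.2, ∠ = arctan(3033/33) ≈ 89.38°
|H| = 100 · 9.547e+06 / 2.7903e+10 ≈ 0.034215
Gain = 20 log₁₀(0.034215) ≈ -29.32 dB
∠H = 164.33° − 269.23° = -104.90°

ω = 3: 58.9 dB, -60.4°; ω = 3033: -29.3 dB, -104.9°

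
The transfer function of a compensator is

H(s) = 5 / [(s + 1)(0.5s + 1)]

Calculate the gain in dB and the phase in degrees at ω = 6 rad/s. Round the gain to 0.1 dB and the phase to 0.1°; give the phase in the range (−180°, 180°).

-11.7 dB, -152.1°

At ω = 6 rad/s:
pole (1 + j6·1) = 1 + j6 → |·| ≈ 6.0828, ∠ ≈ 80.54°
pole (1 + j6·0.5) = 1 + j3 → |·| ≈ 3.1623, ∠ ≈ 71.57°
|H| = 5 · 1 / (6.0828 · 3.1623) ≈ 0.25993
Gain = 20 log₁₀(0.25993) ≈ -11.70 dB
∠H = (0°) − (80.54° + 71.57°) = -152.11°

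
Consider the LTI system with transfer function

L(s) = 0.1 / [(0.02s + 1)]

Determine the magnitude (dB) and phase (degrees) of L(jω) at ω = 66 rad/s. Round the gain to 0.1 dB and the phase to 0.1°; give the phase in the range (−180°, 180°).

-24.4 dB, -52.9°

At ω = 66 rad/s:
pole (1 + j66·0.02) = 1 + j1.32 → |·| ≈ 1.656, ∠ ≈ 52.85°
|L| = 0.1 · 1 / (1.656) ≈ 0.060386
Gain = 20 log₁₀(0.060386) ≈ -24.38 dB
∠L = (0°) − (52.85°) = -52.85°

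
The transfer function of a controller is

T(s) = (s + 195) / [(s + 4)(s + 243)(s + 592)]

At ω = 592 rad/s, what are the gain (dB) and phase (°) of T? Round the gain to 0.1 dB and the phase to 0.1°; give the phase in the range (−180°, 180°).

-114.1 dB, -130.5°

At s = jω = j592:
zero (s+195): 195 + j592 → |·| = √(195²+592²) = √388489 ≈ 623.29, ∠ = arctan(592/195) ≈ 71.77°
pole (s+4): 4 + j592 → |·| = √(4²+592²) = √350480 ≈ 592.01, ∠ = arctan(592/4) ≈ 89.61°
pole (s+243): 243 + j592 → |·| = √(243²+592²) = √409513 ≈ 639.93, ∠ = arctan(592/243) ≈ 67.68°
pole (s+592): 592 + j592 → |·| = √(592²+592²) = √700928 ≈ 837.21, ∠ = arctan(592/592) ≈ 45.00°
|T| = 1 · 623.29 / 3.1717e+08 ≈ 1.9652e-06
Gain = 20 log₁₀(1.9652e-06) ≈ -114.13 dB
∠T = 71.77° − 202.29° = -130.52°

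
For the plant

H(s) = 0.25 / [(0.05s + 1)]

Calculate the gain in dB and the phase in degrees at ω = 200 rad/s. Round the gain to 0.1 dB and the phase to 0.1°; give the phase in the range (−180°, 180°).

At ω = 200 rad/s:
pole (1 + j200·0.05) = 1 + j10 → |·| ≈ 10.05, ∠ ≈ 84.29°
|H| = 0.25 · 1 / (10.05) ≈ 0.024876
Gain = 20 log₁₀(0.024876) ≈ -32.08 dB
∠H = (0°) − (84.29°) = -84.29°

-32.1 dB, -84.3°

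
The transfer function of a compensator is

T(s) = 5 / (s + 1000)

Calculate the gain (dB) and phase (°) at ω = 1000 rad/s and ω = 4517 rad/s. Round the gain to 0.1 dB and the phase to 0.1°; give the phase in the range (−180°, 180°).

Substitute s = j1000:
Numerator: 5 = 5 + j0
Denominator: (j1000) + 1000 = 1000 + j1000
|N| = √(5² + 0²) ≈ 5, ∠N ≈ 0.00°
|D| = √(1000² + 1000²) ≈ 1414.2, ∠D ≈ 45.00°
|T| = 5 / 1414.2 ≈ 0.0035356
Gain = 20 log₁₀(0.0035356) ≈ -49.03 dB
∠T = 0.00° − 45.00° = -45.00°

Substitute s = j4517:
Numerator: 5 = 5 + j0
Denominator: (j4517) + 1000 = 1000 + j4517
|N| = √(5² + 0²) ≈ 5, ∠N ≈ 0.00°
|D| = √(1000² + 4517²) ≈ 4626.4, ∠D ≈ 77.52°
|T| = 5 / 4626.4 ≈ 0.0010808
Gain = 20 log₁₀(0.0010808) ≈ -59.33 dB
∠T = 0.00° − 77.52° = -77.52°

ω = 1000: -49.0 dB, -45.0°; ω = 4517: -59.3 dB, -77.5°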